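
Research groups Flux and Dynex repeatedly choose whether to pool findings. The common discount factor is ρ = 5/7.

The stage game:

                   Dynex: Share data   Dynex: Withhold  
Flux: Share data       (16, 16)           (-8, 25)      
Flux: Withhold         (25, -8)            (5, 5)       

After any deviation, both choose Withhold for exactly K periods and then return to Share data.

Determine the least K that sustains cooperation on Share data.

2

IC: ρ(1−ρ^K)/(1−ρ) ≥ (25−16)/(16−5) = 9/11.
With ρ = 5/7: need 1 − ρ^K ≥ 9/11·(1−5/7)/(5/7), i.e. ρ^K ≤ 0.6727.
Since (5/7)^1 = 0.7143 and (5/7)^2 = 0.5102, the smallest such K is 2.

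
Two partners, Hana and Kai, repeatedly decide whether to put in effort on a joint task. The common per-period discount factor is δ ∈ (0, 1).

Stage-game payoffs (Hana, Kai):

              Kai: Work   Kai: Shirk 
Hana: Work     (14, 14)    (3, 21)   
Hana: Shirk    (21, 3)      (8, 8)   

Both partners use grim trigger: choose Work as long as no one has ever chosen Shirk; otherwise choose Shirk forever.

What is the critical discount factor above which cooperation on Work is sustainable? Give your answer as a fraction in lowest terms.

7/13

One-period gain from deviating is 21 − 14 = 7. The loss is 14 − 8 = 6 in every subsequent period, with present value 6·δ/(1−δ).
Deviation is unprofitable when 6·δ/(1−δ) ≥ 7, i.e. δ/(1−δ) ≥ 7/6.
Equivalently δ ≥ 7/(7+6) = 7/13.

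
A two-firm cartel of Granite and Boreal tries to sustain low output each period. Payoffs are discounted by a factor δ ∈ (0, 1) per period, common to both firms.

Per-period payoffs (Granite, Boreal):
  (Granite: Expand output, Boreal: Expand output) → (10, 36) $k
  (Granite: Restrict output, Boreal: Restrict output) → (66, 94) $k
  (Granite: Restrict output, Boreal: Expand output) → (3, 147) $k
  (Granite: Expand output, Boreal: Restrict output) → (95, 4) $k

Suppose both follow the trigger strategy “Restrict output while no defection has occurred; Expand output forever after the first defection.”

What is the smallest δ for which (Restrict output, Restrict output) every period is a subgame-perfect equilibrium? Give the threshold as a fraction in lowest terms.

53/111

Granite's threshold: (95−66)/(95−10) = 29/85.
Boreal's threshold: (147−94)/(147−36) = 53/111.
29/85 < 53/111, so Boreal binds and δ* = 53/111.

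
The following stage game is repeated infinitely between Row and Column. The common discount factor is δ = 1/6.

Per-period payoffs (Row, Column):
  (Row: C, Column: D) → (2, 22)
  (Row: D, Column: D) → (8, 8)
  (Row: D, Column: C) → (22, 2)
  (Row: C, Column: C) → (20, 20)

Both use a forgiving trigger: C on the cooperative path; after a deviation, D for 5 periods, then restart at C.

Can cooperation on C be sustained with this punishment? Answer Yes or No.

Comparing payoff streams over the 6 periods until play realigns: cooperate → 20(1+δ+…+δ^5); deviate → 22 + 8(δ+…+δ^5).
Cooperation is sustained iff (20−8)(δ+…+δ^5) ≥ 22−20.
δ+…+δ^5 = 1/6·(1−(1/6)^5)/(1−1/6) = 0.2000, and (22−20)/(20−8) = 0.1667.
0.2000 ≥ 0.1667, so cooperation is sustainable.

Yes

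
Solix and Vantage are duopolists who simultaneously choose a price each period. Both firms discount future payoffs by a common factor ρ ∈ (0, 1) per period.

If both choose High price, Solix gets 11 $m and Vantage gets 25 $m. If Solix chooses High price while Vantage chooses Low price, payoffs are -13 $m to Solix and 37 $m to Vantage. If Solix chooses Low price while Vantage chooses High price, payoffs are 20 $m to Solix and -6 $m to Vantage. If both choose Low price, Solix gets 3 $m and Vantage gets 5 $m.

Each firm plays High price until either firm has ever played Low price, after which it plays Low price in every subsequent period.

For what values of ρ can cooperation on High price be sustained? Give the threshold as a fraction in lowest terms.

Solix's threshold: (20−11)/(20−3) = 9/17.
Vantage's threshold: (37−25)/(37−5) = 3/8.
9/17 > 3/8, so Solix binds and ρ* = 9/17.

9/17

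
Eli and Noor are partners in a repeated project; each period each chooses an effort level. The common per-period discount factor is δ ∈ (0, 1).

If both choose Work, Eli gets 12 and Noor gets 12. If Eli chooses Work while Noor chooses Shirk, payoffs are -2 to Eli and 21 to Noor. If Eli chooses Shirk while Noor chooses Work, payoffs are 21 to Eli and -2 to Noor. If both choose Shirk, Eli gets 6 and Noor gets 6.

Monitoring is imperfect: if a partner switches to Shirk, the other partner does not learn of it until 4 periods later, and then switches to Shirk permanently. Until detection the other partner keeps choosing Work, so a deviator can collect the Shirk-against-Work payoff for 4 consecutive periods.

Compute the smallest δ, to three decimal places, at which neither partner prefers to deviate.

The best deviation is to choose Shirk for all 4 undetected periods, earning 21 each, then 6 forever once detected.
Deviation value: 21(1−δ^4)/(1−δ) + 6δ^4/(1−δ); cooperation value: 12/(1−δ).
IC: 12 ≥ 21(1−δ^4) + 6δ^4 = 21 − 15δ^4.
So δ^4 ≥ 9/15 = 3/5, giving δ ≥ (3/5)^(1/4) ≈ 0.880.

0.880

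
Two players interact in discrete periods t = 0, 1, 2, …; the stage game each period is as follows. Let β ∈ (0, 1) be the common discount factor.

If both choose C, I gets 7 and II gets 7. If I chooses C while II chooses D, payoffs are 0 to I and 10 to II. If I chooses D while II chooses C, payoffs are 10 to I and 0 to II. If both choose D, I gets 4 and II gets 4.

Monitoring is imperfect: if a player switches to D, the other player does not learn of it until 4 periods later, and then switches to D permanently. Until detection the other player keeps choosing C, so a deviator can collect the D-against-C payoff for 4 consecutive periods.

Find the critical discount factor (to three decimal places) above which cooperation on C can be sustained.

0.841

Deviating for the 4 undetected periods gains 10−7 = 3 per period over cooperation, then loses 7−4 = 3 per period forever once punishment starts.
Gain: 3(1 + β + … + β^3); loss: 3·β^4/(1−β).
No profitable deviation ⇔ 3(1−β^4) ≤ 3·β^4, i.e. β^4 ≥ 3/(3+3) = 1/2.
Hence β ≥ (1/2)^(1/4) ≈ 0.841.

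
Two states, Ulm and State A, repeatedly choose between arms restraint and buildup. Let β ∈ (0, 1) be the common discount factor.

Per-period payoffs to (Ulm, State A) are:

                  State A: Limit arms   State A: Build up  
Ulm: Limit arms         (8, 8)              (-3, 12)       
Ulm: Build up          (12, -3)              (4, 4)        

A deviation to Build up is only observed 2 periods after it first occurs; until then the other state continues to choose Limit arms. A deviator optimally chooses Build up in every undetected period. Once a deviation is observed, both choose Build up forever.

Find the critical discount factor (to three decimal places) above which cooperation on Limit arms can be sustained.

0.707

The best deviation is to choose Build up for all 2 undetected periods, earning 12 each, then 4 forever once detected.
Deviation value: 12(1−β^2)/(1−β) + 4β^2/(1−β); cooperation value: 8/(1−β).
IC: 8 ≥ 12(1−β^2) + 4β^2 = 12 − 8β^2.
So β^2 ≥ 4/8 = 1/2, giving β ≥ (1/2)^(1/2) ≈ 0.707.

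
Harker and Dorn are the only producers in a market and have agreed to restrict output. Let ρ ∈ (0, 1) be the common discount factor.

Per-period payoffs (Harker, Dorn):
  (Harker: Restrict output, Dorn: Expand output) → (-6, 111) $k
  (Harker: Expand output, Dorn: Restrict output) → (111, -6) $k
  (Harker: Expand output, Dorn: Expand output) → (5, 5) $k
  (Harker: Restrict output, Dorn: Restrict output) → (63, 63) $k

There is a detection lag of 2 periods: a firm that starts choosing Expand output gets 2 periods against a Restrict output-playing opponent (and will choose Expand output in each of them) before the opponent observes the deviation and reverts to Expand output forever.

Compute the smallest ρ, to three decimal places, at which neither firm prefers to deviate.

0.673

The best deviation is to choose Expand output for all 2 undetected periods, earning 111 each, then 5 forever once detected.
Deviation value: 111(1−ρ^2)/(1−ρ) + 5ρ^2/(1−ρ); cooperation value: 63/(1−ρ).
IC: 63 ≥ 111(1−ρ^2) + 5ρ^2 = 111 − 106ρ^2.
So ρ^2 ≥ 48/106 = 24/53, giving ρ ≥ (24/53)^(1/2) ≈ 0.673.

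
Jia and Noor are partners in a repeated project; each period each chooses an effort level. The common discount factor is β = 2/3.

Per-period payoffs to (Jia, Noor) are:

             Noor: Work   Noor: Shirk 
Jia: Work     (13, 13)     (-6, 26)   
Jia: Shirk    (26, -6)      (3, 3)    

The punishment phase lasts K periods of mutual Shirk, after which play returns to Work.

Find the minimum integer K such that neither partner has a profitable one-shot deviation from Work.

3

Need Σ_{k=1}^{K} β^k ≥ (26−13)/(13−3) = 1.3000 at β = 2/3.
At K = 2 the sum is 1.1111 < 1.3000; at K = 3 it is 1.4074 ≥ 1.3000.
So the minimum punishment length is K = 3.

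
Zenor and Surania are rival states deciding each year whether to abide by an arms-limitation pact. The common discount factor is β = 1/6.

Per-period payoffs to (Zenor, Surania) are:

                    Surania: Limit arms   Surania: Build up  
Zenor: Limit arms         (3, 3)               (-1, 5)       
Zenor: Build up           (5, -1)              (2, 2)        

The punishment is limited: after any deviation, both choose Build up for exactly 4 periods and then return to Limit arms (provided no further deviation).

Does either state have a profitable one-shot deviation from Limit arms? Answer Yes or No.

Yes

Comparing payoff streams over the 5 periods until play realigns: cooperate → 3(1+β+…+β^4); deviate → 5 + 2(β+…+β^4).
Cooperation is sustained iff (3−2)(β+…+β^4) ≥ 5−3.
β+…+β^4 = 1/6·(1−(1/6)^4)/(1−1/6) = 0.1998, and (5−3)/(3−2) = 2.0000.
0.1998 < 2.0000, so cooperation is not sustainable.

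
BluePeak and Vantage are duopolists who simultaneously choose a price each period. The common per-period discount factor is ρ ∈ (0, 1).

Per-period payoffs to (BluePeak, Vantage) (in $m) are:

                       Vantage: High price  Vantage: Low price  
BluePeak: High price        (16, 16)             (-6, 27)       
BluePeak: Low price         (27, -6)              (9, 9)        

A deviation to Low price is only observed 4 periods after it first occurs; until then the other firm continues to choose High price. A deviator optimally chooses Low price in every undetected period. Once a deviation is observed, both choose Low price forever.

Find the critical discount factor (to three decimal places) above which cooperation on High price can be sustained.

0.884

Deviating for the 4 undetected periods gains 27−16 = 11 per period over cooperation, then loses 16−9 = 7 per period forever once punishment starts.
Gain: 11(1 + ρ + … + ρ^3); loss: 7·ρ^4/(1−ρ).
No profitable deviation ⇔ 11(1−ρ^4) ≤ 7·ρ^4, i.e. ρ^4 ≥ 11/(11+7) = 11/18.
Hence ρ ≥ (11/18)^(1/4) ≈ 0.884.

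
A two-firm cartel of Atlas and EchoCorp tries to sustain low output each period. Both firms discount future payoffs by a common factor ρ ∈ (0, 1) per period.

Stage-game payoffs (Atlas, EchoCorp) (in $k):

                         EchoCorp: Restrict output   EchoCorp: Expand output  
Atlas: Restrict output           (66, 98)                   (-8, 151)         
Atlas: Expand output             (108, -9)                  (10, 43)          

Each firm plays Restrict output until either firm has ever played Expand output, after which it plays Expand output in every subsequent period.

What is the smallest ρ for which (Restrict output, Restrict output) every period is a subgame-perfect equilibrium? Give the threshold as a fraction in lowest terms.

Atlas's threshold: (108−66)/(108−10) = 3/7.
EchoCorp's threshold: (151−98)/(151−43) = 53/108.
3/7 < 53/108, so EchoCorp binds and ρ* = 53/108.

53/108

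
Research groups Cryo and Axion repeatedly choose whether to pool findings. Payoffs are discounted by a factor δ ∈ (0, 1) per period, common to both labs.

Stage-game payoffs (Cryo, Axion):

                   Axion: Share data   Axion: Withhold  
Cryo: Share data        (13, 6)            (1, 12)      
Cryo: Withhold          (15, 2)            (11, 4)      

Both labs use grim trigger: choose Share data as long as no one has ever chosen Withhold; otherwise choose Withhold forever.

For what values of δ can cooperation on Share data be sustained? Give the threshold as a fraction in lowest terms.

For Cryo: deviation gain 15−13 = 2, per-period punishment loss 13−11 = 2. IC gives δ ≥ 2/4 = 1/2.
For Axion: gain 6, loss 2 per period, so δ ≥ 6/8 = 3/4.
The tighter constraint is Axion's, so cooperation needs δ ≥ 3/4.

3/4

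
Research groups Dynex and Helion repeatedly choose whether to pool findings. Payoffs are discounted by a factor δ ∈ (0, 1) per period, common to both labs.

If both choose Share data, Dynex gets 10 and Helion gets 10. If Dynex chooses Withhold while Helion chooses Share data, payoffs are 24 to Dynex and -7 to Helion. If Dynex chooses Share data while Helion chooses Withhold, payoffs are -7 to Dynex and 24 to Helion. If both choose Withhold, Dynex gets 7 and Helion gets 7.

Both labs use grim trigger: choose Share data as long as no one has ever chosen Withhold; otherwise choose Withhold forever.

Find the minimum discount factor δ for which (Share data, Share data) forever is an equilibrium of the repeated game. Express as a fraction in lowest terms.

Under grim trigger the critical discount factor is (T−C)/(T−P) with T = 24, C = 10, P = 7.
δ* = (24−10)/(24−7) = 14/17.

14/17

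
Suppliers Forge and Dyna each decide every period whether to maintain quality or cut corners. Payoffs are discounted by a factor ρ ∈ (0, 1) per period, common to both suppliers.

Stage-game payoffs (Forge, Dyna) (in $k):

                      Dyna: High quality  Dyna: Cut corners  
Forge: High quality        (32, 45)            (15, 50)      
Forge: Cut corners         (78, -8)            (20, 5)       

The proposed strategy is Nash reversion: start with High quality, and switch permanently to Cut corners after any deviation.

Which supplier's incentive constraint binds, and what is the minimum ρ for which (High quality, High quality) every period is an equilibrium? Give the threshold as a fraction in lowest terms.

Forge: cooperation gives 32 each period; deviation gives 78 once then 20 forever.
  32/(1−ρ) ≥ 78 + 20ρ/(1−ρ) ⇒ ρ ≥ 46/58 = 23/29.
Dyna: cooperation gives 45 each period; deviation gives 50 once then 5 forever.
  ρ ≥ 5/45 = 1/9.
Both must hold, so the binding constraint is Forge's: ρ ≥ 23/29.

Forge; ρ ≥ 23/29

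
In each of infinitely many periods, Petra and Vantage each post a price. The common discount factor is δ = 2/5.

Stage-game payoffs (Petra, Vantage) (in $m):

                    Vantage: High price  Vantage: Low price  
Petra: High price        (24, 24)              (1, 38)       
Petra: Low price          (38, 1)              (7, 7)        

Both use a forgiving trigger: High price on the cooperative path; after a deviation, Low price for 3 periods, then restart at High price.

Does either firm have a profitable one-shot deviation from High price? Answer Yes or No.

A one-shot deviation gives 38 now, then 7 for 3 periods, then back to 24.
Gain from deviating: (38−24) today; loss: (24−7) in each of the next 3 periods.
No-deviation condition: (24−7)(δ+…+δ^3) ≥ 38−24, i.e. δ+…+δ^3 ≥ 14/17.
At δ = 2/5: δ+…+δ^3 = 0.6240 < 0.8235.
So cooperation is not sustainable.

Yes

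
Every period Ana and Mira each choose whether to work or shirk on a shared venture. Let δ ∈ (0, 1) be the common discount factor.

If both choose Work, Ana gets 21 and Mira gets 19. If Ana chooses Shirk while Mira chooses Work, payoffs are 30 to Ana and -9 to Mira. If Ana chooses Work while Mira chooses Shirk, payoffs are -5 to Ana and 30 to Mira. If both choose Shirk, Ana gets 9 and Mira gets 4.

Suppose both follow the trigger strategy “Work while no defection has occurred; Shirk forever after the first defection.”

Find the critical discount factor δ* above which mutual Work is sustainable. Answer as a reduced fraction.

Ana's threshold: (30−21)/(30−9) = 3/7.
Mira's threshold: (30−19)/(30−4) = 11/26.
3/7 > 11/26, so Ana binds and δ* = 3/7.

3/7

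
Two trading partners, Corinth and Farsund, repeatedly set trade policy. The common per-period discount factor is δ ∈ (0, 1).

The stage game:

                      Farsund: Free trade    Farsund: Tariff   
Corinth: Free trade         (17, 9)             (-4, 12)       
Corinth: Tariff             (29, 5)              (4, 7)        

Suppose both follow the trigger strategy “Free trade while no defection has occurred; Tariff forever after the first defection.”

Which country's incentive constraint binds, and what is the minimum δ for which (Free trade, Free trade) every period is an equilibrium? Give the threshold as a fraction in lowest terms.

Farsund; δ ≥ 3/5

Corinth: cooperation gives 17 each period; deviation gives 29 once then 4 forever.
  17/(1−δ) ≥ 29 + 4δ/(1−δ) ⇒ δ ≥ 12/25.
Farsund: cooperation gives 9 each period; deviation gives 12 once then 7 forever.
  δ ≥ 3/5.
Both must hold, so the binding constraint is Farsund's: δ ≥ 3/5.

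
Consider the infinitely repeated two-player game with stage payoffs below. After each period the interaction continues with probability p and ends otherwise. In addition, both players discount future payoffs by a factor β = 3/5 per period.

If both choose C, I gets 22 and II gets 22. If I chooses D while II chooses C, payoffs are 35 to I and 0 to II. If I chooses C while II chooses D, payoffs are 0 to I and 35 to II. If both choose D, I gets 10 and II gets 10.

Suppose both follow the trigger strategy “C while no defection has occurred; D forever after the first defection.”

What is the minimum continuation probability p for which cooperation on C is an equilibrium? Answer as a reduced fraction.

Expected continuation weight on next period's payoff is β·p = 3/5·p, which plays the role of the discount factor.
Cooperation requires 3/5·p ≥ (35−22)/(35−10) = 13/25, hence p ≥ 13/15.

13/15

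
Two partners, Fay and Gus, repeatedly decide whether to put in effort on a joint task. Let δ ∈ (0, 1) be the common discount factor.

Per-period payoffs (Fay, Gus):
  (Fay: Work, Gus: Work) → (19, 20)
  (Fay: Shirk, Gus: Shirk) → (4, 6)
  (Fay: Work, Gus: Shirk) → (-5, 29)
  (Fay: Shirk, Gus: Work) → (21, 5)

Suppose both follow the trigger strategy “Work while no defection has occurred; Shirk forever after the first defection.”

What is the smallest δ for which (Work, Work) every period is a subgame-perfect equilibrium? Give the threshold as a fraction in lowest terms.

For Fay: deviation gain 21−19 = 2, per-period punishment loss 19−4 = 15. IC gives δ ≥ 2/17.
For Gus: gain 9, loss 14 per period, so δ ≥ 9/23.
The tighter constraint is Gus's, so cooperation needs δ ≥ 9/23.

9/23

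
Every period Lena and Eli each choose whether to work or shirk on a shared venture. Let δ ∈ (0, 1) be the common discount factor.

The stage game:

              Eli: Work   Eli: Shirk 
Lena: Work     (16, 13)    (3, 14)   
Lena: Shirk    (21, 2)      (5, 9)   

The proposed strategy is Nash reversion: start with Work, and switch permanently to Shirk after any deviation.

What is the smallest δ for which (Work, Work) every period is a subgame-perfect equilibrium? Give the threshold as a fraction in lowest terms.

For Lena: deviation gain 21−16 = 5, per-period punishment loss 16−5 = 11. IC gives δ ≥ 5/16.
For Eli: gain 1, loss 4 per period, so δ ≥ 1/5.
The tighter constraint is Lena's, so cooperation needs δ ≥ 5/16.

5/16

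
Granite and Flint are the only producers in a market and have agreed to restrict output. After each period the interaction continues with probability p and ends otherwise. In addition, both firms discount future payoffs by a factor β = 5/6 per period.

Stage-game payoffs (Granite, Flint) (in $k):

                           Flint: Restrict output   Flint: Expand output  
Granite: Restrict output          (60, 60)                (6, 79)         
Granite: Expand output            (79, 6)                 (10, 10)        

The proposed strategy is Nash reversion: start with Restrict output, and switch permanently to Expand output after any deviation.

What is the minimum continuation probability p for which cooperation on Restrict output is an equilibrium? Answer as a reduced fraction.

38/115

Expected continuation weight on next period's payoff is β·p = 5/6·p, which plays the role of the discount factor.
Cooperation requires 5/6·p ≥ (79−60)/(79−10) = 19/69, hence p ≥ 38/115.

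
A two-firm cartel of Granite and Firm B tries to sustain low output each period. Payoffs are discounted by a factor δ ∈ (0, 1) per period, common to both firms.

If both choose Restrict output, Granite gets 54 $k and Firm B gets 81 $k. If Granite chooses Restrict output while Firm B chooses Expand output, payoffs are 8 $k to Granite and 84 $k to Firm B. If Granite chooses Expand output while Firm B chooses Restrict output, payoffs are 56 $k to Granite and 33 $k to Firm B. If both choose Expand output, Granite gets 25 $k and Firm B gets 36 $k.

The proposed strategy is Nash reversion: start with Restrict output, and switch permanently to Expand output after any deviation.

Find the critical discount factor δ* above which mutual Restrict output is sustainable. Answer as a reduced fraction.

For Granite: deviation gain 56−54 = 2, per-period punishment loss 54−25 = 29. IC gives δ ≥ 2/31.
For Firm B: gain 3, loss 45 per period, so δ ≥ 3/48 = 1/16.
The tighter constraint is Granite's, so cooperation needs δ ≥ 2/31.

2/31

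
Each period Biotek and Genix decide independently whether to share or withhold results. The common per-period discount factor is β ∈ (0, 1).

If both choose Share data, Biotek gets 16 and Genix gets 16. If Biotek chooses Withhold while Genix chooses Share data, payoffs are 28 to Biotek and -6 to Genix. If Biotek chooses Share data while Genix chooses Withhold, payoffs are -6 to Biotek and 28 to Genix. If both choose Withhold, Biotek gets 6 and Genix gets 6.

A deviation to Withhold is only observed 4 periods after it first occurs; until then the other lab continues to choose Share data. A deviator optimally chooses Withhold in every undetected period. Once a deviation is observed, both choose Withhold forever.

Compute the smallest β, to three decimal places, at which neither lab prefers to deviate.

0.859

Deviating for the 4 undetected periods gains 28−16 = 12 per period over cooperation, then loses 16−6 = 10 per period forever once punishment starts.
Gain: 12(1 + β + … + β^3); loss: 10·β^4/(1−β).
No profitable deviation ⇔ 12(1−β^4) ≤ 10·β^4, i.e. β^4 ≥ 12/(12+10) = 6/11.
Hence β ≥ (6/11)^(1/4) ≈ 0.859.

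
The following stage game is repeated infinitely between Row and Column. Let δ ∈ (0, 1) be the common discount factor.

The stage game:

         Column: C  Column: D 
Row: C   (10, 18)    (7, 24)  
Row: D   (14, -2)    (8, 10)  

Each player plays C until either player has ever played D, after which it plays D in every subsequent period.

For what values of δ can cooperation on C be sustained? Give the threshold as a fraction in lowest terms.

Row: cooperation gives 10 each period; deviation gives 14 once then 8 forever.
  10/(1−δ) ≥ 14 + 8δ/(1−δ) ⇒ δ ≥ 4/6 = 2/3.
Column: cooperation gives 18 each period; deviation gives 24 once then 10 forever.
  δ ≥ 6/14 = 3/7.
Both must hold, so the binding constraint is Row's: δ ≥ 2/3.

2/3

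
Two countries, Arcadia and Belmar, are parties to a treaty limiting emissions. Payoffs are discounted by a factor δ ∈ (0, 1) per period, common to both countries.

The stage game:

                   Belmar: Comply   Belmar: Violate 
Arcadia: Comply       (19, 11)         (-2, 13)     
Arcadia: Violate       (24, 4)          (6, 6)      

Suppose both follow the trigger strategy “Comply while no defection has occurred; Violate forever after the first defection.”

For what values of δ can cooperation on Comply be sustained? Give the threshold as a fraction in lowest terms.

Arcadia: cooperation gives 19 each period; deviation gives 24 once then 6 forever.
  19/(1−δ) ≥ 24 + 6δ/(1−δ) ⇒ δ ≥ 5/18.
Belmar: cooperation gives 11 each period; deviation gives 13 once then 6 forever.
  δ ≥ 2/7.
Both must hold, so the binding constraint is Belmar's: δ ≥ 2/7.

2/7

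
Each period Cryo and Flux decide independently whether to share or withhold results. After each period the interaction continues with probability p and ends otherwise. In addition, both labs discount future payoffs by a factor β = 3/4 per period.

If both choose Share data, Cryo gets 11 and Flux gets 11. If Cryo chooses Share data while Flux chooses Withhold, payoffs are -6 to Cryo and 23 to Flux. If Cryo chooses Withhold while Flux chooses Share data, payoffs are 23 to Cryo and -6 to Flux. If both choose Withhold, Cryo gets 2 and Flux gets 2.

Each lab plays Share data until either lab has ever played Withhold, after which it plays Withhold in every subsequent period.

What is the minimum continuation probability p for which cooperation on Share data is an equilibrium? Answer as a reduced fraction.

16/21

With continuation probability p and discount β, the effective per-period discount factor is βp.
Grim-trigger IC: βp ≥ (23−11)/(23−2) = 4/7.
So p ≥ (4/7)/(3/4) = 16/21.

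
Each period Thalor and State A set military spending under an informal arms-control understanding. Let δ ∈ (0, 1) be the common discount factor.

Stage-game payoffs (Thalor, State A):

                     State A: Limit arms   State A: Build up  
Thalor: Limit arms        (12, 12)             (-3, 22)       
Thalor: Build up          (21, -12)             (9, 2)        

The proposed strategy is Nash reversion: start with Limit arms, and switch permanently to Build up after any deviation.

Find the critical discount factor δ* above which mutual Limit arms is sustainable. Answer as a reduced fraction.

Thalor: cooperation gives 12 each period; deviation gives 21 once then 9 forever.
  12/(1−δ) ≥ 21 + 9δ/(1−δ) ⇒ δ ≥ 9/12 = 3/4.
State A: cooperation gives 12 each period; deviation gives 22 once then 2 forever.
  δ ≥ 10/20 = 1/2.
Both must hold, so the binding constraint is Thalor's: δ ≥ 3/4.

3/4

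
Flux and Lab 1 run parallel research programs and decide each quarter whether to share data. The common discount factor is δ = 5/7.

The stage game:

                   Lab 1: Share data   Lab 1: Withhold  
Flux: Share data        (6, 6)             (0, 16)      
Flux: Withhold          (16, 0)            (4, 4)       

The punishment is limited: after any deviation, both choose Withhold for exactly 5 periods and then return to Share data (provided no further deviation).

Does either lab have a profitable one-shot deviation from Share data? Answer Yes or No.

Yes

IC: δ+…+δ^5 ≥ (16−6)/(6−4) = 5.
At δ = 5/7: partial sum = 2.0352 < 5.0000. Cooperation not sustainable.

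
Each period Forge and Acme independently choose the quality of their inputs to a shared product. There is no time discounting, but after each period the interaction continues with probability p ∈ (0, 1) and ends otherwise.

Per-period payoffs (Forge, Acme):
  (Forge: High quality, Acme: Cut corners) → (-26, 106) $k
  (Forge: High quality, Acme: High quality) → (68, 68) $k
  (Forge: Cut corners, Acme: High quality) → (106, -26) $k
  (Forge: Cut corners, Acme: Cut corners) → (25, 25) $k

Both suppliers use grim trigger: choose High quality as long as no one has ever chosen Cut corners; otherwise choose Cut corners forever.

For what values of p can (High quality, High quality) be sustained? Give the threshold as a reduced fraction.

38/81

Expected cooperation value is 68 + p·68 + p²·68 + … = 68/(1−p); deviation gives 106 + p·25/(1−p).
68 ≥ 106(1−p) + 25p ⇒ 81p ≥ 38 ⇒ p ≥ 38/81.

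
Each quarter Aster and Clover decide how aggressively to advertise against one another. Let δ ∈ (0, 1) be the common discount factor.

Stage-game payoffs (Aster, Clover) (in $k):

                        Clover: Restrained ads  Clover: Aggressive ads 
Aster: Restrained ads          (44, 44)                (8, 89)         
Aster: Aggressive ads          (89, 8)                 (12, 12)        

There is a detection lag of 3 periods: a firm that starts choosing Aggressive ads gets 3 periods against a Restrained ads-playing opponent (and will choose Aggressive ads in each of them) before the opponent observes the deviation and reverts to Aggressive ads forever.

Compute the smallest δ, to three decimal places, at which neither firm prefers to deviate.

A deviator earns 89 for 3 periods, then 12 forever; cooperating earns 44 forever. Multiplying the IC by (1−δ):
44 ≥ 89(1−δ^3) + 12δ^3, so 77·δ^3 ≥ 45 and δ^3 ≥ 45/77.
δ ≥ (45/77)^(1/3) ≈ 0.836.

0.836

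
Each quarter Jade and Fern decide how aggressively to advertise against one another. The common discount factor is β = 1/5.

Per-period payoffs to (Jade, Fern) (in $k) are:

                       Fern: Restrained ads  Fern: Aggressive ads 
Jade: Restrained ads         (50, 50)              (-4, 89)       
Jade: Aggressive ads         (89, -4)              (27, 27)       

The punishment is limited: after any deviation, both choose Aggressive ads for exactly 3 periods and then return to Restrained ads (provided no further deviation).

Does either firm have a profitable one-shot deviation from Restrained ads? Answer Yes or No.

Yes

Comparing payoff streams over the 4 periods until play realigns: cooperate → 50(1+β+…+β^3); deviate → 89 + 27(β+…+β^3).
Cooperation is sustained iff (50−27)(β+…+β^3) ≥ 89−50.
β+…+β^3 = 1/5·(1−(1/5)^3)/(1−1/5) = 0.2480, and (89−50)/(50−27) = 1.6957.
0.2480 < 1.6957, so cooperation is not sustainable.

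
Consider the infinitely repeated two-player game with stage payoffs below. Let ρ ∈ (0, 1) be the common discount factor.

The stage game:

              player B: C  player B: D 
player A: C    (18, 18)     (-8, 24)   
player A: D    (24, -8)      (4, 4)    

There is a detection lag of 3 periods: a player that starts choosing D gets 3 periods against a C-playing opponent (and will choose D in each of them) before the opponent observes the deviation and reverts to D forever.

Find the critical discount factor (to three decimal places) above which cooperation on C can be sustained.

0.669

The best deviation is to choose D for all 3 undetected periods, earning 24 each, then 4 forever once detected.
Deviation value: 24(1−ρ^3)/(1−ρ) + 4ρ^3/(1−ρ); cooperation value: 18/(1−ρ).
IC: 18 ≥ 24(1−ρ^3) + 4ρ^3 = 24 − 20ρ^3.
So ρ^3 ≥ 6/20 = 3/10, giving ρ ≥ (3/10)^(1/3) ≈ 0.669.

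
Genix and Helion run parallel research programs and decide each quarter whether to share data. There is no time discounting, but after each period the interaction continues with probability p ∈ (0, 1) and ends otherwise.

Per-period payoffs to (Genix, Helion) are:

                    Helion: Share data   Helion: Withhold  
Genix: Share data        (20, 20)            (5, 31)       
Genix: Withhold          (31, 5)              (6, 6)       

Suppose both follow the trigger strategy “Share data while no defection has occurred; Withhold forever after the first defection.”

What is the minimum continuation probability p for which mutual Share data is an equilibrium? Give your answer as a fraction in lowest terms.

11/25

Expected cooperation value is 20 + p·20 + p²·20 + … = 20/(1−p); deviation gives 31 + p·6/(1−p).
20 ≥ 31(1−p) + 6p ⇒ 25p ≥ 11 ⇒ p ≥ 11/25.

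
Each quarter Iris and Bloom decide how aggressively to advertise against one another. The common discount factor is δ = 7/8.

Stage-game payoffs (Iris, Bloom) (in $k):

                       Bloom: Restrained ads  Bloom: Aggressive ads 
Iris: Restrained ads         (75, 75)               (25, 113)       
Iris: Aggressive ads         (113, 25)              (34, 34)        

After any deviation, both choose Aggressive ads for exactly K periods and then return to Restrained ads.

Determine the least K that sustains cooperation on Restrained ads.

2

IC: δ(1−δ^K)/(1−δ) ≥ (113−75)/(75−34) = 38/41.
With δ = 7/8: need 1 − δ^K ≥ 38/41·(1−7/8)/(7/8), i.e. δ^K ≤ 0.8676.
Since (7/8)^1 = 0.8750 and (7/8)^2 = 0.7656, the smallest such K is 2.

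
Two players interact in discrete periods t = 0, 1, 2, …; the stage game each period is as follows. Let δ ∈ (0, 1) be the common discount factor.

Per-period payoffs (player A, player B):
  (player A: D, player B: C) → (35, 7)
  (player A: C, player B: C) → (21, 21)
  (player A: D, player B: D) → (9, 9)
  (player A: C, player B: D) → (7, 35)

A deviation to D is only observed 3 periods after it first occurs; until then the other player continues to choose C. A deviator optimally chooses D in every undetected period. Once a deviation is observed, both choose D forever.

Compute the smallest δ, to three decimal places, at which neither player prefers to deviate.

Deviating for the 3 undetected periods gains 35−21 = 14 per period over cooperation, then loses 21−9 = 12 per period forever once punishment starts.
Gain: 14(1 + δ + … + δ^2); loss: 12·δ^3/(1−δ).
No profitable deviation ⇔ 14(1−δ^3) ≤ 12·δ^3, i.e. δ^3 ≥ 14/(14+12) = 7/13.
Hence δ ≥ (7/13)^(1/3) ≈ 0.814.

0.814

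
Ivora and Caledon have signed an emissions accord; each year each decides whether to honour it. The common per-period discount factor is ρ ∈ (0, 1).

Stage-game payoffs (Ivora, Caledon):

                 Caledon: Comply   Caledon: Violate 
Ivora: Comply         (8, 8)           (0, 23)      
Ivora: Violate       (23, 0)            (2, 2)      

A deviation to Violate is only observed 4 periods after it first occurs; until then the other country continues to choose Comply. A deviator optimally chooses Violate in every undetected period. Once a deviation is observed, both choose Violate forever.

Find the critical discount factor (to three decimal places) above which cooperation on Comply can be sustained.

0.919

A deviator earns 23 for 4 periods, then 2 forever; cooperating earns 8 forever. Multiplying the IC by (1−ρ):
8 ≥ 23(1−ρ^4) + 2ρ^4, so 21·ρ^4 ≥ 15 and ρ^4 ≥ 5/7.
ρ ≥ (5/7)^(1/4) ≈ 0.919.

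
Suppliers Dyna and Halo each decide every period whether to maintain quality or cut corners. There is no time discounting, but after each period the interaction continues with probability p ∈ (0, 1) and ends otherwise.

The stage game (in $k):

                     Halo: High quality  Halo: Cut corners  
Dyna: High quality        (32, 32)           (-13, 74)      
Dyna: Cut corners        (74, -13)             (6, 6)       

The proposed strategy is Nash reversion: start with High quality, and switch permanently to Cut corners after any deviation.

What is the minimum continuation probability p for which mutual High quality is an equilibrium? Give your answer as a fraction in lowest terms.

With no time discounting, the continuation probability p plays the role of the discount factor.
Grim-trigger IC: 32/(1−p) ≥ 74 + 6p/(1−p) ⇒ p ≥ (74−32)/(74−6) = 21/34.

21/34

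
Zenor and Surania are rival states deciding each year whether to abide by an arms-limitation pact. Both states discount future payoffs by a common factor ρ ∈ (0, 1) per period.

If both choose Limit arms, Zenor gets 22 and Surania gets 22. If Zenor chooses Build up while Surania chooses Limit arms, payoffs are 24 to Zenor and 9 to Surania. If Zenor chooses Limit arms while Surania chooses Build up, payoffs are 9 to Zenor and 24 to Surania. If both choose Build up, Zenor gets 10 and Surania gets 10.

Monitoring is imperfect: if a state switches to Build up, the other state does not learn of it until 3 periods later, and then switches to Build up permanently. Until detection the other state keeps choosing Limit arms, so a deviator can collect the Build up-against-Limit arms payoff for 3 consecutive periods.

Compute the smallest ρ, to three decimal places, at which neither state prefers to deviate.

A deviator earns 24 for 3 periods, then 10 forever; cooperating earns 22 forever. Multiplying the IC by (1−ρ):
22 ≥ 24(1−ρ^3) + 10ρ^3, so 14·ρ^3 ≥ 2 and ρ^3 ≥ 1/7.
ρ ≥ (1/7)^(1/3) ≈ 0.523.

0.523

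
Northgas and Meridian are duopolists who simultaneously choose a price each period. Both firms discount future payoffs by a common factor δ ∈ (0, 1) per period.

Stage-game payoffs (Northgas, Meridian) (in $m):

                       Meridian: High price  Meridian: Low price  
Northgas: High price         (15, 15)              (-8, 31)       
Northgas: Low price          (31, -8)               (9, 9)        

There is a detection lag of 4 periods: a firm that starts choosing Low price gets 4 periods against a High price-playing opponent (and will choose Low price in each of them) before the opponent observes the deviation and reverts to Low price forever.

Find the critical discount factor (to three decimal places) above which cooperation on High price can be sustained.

0.923

A deviator earns 31 for 4 periods, then 9 forever; cooperating earns 15 forever. Multiplying the IC by (1−δ):
15 ≥ 31(1−δ^4) + 9δ^4, so 22·δ^4 ≥ 16 and δ^4 ≥ 8/11.
δ ≥ (8/11)^(1/4) ≈ 0.923.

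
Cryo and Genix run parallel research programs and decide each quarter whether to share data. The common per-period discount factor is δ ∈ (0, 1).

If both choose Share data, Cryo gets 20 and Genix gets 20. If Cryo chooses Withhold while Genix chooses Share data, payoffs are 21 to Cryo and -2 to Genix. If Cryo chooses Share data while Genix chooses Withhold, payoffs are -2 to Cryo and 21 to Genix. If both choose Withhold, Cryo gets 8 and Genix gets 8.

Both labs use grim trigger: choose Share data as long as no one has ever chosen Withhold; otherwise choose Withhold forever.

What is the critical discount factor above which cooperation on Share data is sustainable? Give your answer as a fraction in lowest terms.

1/13

Cooperation forever yields 20 each period: 20/(1−δ).
Deviating yields 21 once, then 8 forever: 21 + 8δ/(1−δ).
No profitable deviation requires 20/(1−δ) ≥ 21 + 8δ/(1−δ).
Multiplying by (1−δ): 20 ≥ 21(1−δ) + 8δ = 21 − 13δ.
So 13δ ≥ 1, i.e. δ ≥ 1/13.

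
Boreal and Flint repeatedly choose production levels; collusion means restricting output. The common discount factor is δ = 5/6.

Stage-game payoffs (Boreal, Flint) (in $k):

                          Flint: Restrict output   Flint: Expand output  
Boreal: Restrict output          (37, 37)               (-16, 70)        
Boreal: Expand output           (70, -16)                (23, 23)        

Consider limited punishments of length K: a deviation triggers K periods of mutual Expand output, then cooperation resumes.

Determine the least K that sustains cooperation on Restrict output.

4

No profitable deviation requires (37−23)(δ+…+δ^K) ≥ 70−37, i.e. δ+…+δ^K ≥ 33/14 ≈ 2.3571.
With δ = 5/6, the partial sums are K=1: 0.8333, K=2: 1.5278, K=3: 2.1065, K=4: 2.5887.
K = 4 is the first length at which the sum reaches 2.3571.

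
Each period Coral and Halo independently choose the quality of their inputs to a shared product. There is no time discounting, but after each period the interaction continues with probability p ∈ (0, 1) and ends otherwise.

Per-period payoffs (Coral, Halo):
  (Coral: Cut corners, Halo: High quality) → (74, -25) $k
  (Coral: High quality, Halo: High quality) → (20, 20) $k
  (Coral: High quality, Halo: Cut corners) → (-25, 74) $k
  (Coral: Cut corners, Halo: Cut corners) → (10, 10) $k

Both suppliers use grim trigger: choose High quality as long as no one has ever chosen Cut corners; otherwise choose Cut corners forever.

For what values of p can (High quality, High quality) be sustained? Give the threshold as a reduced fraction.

Expected cooperation value is 20 + p·20 + p²·20 + … = 20/(1−p); deviation gives 74 + p·10/(1−p).
20 ≥ 74(1−p) + 10p ⇒ 64p ≥ 54 ⇒ p ≥ 54/64 = 27/32.

27/32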